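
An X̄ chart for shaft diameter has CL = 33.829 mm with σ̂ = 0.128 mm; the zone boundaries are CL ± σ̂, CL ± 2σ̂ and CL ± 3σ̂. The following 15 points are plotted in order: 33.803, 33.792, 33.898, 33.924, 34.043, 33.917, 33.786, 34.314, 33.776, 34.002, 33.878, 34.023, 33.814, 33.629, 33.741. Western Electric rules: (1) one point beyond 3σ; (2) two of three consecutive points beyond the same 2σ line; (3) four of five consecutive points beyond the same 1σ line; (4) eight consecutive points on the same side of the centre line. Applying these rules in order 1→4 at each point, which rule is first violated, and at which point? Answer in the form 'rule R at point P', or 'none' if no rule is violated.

rule 1 at point 8

Zone of each point (C = within 1σ̂, B = 1σ̂–2σ̂, A = 2σ̂–3σ̂, * = beyond 3σ̂; sign = side of CL): 1:-C, 2:-C, 3:+C, 4:+C, 5:+B, 6:+C, 7:-C, 8:+*, 9:-C, 10:+B, 11:+C, 12:+B, 13:-C, 14:-B, 15:-C
Rule 1 (one point beyond the 3σ limits) is satisfied at point 8.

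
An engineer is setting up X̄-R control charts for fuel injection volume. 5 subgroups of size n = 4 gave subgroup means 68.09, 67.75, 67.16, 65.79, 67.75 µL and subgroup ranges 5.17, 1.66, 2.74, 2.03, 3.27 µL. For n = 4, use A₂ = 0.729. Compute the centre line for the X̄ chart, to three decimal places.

67.308

X̄̄ = (68.09 + 67.75 + 67.16 + 65.79 + 67.75) / 5 = 336.5400 / 5 = 67.3080
CL = X̄̄ = 67.3080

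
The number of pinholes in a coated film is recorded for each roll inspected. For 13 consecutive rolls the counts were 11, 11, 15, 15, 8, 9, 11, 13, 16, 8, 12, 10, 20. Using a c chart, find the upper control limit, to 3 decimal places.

c̄ = (11 + 11 + 15 + 15 + 8 + 9 + 11 + 13 + 16 + 8 + 12 + 10 + 20) / 13 = 159 / 13 = 12.2308
UCL = c̄ + 3√c̄ = 12.2308 + 3 × √12.2308 = 12.2308 + 3 × 3.4973 = 22.7225

22.723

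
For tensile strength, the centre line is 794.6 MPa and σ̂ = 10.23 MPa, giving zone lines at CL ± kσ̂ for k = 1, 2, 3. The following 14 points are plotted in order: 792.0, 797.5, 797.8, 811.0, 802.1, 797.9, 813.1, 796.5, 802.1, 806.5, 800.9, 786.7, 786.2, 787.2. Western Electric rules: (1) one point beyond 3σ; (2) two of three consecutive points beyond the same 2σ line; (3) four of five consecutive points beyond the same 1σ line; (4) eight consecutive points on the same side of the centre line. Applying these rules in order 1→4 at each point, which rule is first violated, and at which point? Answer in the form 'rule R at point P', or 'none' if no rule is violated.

rule 4 at point 9

Zone of each point (C = within 1σ̂, B = 1σ̂–2σ̂, A = 2σ̂–3σ̂, * = beyond 3σ̂; sign = side of CL): 1:-C, 2:+C, 3:+C, 4:+B, 5:+C, 6:+C, 7:+B, 8:+C, 9:+C, 10:+B, 11:+C, 12:-C, 13:-C, 14:-C
Rule 4 (eight consecutive points on the same side of the centre line) is satisfied at point 9.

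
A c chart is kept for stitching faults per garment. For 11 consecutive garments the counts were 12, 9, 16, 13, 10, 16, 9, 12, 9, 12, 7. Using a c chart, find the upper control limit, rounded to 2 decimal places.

c̄ = (12 + 9 + 16 + 13 + 10 + 16 + 9 + 12 + 9 + 12 + 7) / 11 = 125 / 11 = 11.3636
UCL = c̄ + 3√c̄ = 11.3636 + 3 × √11.3636 = 11.3636 + 3 × 3.3710 = 21.4766

21.48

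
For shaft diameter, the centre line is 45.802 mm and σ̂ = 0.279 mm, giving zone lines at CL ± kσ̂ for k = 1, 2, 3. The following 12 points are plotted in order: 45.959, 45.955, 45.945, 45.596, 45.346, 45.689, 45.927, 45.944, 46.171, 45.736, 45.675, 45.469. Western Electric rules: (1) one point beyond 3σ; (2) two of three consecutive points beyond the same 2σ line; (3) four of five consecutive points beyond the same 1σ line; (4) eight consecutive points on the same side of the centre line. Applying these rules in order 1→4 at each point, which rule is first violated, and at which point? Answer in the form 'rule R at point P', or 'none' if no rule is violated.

Zone of each point (C = within 1σ̂, B = 1σ̂–2σ̂, A = 2σ̂–3σ̂, * = beyond 3σ̂; sign = side of CL): 1:+C, 2:+C, 3:+C, 4:-C, 5:-B, 6:-C, 7:+C, 8:+C, 9:+B, 10:-C, 11:-C, 12:-B
No rule fires across all 12 points.

none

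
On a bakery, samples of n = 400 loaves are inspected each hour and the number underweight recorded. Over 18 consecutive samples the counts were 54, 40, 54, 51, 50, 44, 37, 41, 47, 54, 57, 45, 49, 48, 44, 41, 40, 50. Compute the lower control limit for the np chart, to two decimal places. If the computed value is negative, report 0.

p̄ = Σdᵢ / (k·n) = 846 / (18 × 400) = 0.11750
LCL = np̄ − 3·√(np̄(1−p̄)) = 47.0000 − 3 × 6.4403 = 27.6791

27.68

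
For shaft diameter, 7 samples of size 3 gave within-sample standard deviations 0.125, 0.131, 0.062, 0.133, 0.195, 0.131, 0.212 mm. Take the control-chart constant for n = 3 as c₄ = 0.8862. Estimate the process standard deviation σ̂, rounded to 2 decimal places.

0.16

s̄ = (0.125 + 0.131 + 0.062 + 0.133 + 0.195 + 0.131 + 0.212) / 7 = 0.1413
σ̂ = s̄ / c₄ = 0.1413 / 0.8862 = 0.1594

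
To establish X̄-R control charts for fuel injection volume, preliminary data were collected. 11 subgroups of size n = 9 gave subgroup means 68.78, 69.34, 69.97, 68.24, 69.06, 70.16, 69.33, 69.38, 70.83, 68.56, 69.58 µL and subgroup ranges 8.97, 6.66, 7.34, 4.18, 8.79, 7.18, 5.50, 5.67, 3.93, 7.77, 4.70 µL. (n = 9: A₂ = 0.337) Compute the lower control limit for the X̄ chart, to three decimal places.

67.219

X̄̄ = (68.78 + 69.34 + 69.97 + 68.24 + 69.06 + 70.16 + 69.33 + 69.38 + 70.83 + 68.56 + 69.58) / 11 = 763.2300 / 11 = 69.3845
R̄ = (8.97 + 6.66 + 7.34 + 4.18 + 8.79 + 7.18 + 5.50 + 5.67 + 3.93 + 7.77 + 4.70) / 11 = 70.6900 / 11 = 6.4264
LCL = X̄̄ − A₂·R̄ = 69.3845 − 0.337 × 6.4264 = 67.2189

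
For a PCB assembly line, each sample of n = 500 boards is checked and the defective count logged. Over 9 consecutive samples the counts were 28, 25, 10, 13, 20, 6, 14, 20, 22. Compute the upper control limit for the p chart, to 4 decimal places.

0.0598

p̄ = Σdᵢ / (k·n) = 158 / (9 × 500) = 0.03511
UCL = p̄ + 3·√(p̄(1−p̄)/n) = 0.03511 + 3 × √(0.03511×0.96489/500) = 0.03511 + 3 × 0.00823 = 0.05981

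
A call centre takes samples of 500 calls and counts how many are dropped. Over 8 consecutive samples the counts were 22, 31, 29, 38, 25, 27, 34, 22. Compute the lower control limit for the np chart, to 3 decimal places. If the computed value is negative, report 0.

12.948

p̄ = Σdᵢ / (k·n) = 228 / (8 × 500) = 0.05700
LCL = np̄ − 3·√(np̄(1−p̄)) = 28.5000 − 3 × 5.1842 = 12.9475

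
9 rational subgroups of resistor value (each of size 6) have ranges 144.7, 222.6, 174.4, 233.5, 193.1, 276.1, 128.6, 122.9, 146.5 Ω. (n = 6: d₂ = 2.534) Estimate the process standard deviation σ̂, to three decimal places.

R̄ = (144.7 + 222.6 + 174.4 + 233.5 + 193.1 + 276.1 + 128.6 + 122.9 + 146.5) / 9 = 182.4889
σ̂ = R̄ / d₂ = 182.4889 / 2.534 = 72.0161

72.016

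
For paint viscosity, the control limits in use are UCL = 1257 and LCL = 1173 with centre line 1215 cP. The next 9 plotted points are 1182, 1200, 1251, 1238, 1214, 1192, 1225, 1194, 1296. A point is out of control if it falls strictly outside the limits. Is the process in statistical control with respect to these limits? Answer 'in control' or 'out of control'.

Compare each point to [1173, 1257]: sample 9 = 1296 > UCL.

out of control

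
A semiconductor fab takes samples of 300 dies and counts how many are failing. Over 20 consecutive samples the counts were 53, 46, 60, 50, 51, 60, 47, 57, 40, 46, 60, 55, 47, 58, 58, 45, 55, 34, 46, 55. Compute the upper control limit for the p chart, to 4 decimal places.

p̄ = Σdᵢ / (k·n) = 1023 / (20 × 300) = 0.17050
UCL = p̄ + 3·√(p̄(1−p̄)/n) = 0.17050 + 3 × √(0.17050×0.82950/300) = 0.17050 + 3 × 0.02171 = 0.23564

0.2356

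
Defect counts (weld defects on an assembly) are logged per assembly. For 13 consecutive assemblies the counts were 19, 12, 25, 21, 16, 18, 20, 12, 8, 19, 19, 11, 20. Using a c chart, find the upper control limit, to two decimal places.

c̄ = (19 + 12 + 25 + 21 + 16 + 18 + 20 + 12 + 8 + 19 + 19 + 11 + 20) / 13 = 220 / 13 = 16.9231
UCL = c̄ + 3√c̄ = 16.9231 + 3 × √16.9231 = 16.9231 + 3 × 4.1138 = 29.2644

29.26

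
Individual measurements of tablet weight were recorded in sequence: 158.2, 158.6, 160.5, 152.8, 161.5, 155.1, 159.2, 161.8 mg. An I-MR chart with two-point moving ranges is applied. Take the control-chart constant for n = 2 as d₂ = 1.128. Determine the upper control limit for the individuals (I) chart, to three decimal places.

X̄ = (158.2 + 158.6 + 160.5 + 152.8 + 161.5 + 155.1 + 159.2 + 161.8) / 8 = 158.4625
Moving ranges: 0.4, 1.9, 7.7, 8.7, 6.4, 4.1, 2.6; M̄R̄ = 31.8000 / 7 = 4.5429
UCL = X̄ + 3·M̄R̄/d₂ = 158.4625 + 3 × 4.5429 / 1.128 = 170.5446

170.545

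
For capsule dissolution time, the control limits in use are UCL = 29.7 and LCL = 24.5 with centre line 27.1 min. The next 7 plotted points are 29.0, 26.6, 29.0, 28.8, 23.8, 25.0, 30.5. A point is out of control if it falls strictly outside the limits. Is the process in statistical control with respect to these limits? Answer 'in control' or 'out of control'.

out of control

Compare each point to [24.5, 29.7]: sample 5 = 23.8 < LCL; sample 7 = 30.5 > UCL.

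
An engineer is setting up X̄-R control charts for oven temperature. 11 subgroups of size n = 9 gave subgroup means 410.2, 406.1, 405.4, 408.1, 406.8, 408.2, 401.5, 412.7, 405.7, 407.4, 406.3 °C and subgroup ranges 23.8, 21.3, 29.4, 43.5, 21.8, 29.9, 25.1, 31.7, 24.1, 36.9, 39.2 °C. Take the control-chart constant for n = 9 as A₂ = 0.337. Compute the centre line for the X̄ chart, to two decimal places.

X̄̄ = (410.2 + 406.1 + 405.4 + 408.1 + 406.8 + 408.2 + 401.5 + 412.7 + 405.7 + 407.4 + 406.3) / 11 = 4478.4000 / 11 = 407.1273
CL = X̄̄ = 407.1273

407.13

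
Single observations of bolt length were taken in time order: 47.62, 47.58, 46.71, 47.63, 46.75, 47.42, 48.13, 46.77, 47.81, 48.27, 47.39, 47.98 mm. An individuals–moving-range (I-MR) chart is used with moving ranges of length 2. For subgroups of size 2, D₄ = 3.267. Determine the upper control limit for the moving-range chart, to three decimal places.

Moving ranges: 0.04, 0.87, 0.92, 0.88, 0.67, 0.71, 1.36, 1.04, 0.46, 0.88, 0.59; M̄R̄ = 8.4200 / 11 = 0.7655
UCL_MR = D₄·M̄R̄ = 3.267 × 0.7655 = 2.5007

2.501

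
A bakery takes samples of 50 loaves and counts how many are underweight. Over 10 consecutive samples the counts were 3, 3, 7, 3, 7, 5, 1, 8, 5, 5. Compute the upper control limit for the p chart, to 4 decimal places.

p̄ = Σdᵢ / (k·n) = 47 / (10 × 50) = 0.09400
UCL = p̄ + 3·√(p̄(1−p̄)/n) = 0.09400 + 3 × √(0.09400×0.90600/50) = 0.09400 + 3 × 0.04127 = 0.21781

0.2178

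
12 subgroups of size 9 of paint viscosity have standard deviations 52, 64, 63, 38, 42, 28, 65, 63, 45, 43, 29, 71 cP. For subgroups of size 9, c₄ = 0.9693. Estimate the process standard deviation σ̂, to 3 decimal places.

51.842

s̄ = (52 + 64 + 63 + 38 + 42 + 28 + 65 + 63 + 45 + 43 + 29 + 71) / 12 = 50.2500
σ̂ = s̄ / c₄ = 50.2500 / 0.9693 = 51.8415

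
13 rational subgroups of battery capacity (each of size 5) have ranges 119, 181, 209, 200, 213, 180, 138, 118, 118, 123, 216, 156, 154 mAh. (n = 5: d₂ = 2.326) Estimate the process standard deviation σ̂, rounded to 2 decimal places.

70.28

R̄ = (119 + 181 + 209 + 200 + 213 + 180 + 138 + 118 + 118 + 123 + 216 + 156 + 154) / 13 = 163.4615
σ̂ = R̄ / d₂ = 163.4615 / 2.326 = 70.2758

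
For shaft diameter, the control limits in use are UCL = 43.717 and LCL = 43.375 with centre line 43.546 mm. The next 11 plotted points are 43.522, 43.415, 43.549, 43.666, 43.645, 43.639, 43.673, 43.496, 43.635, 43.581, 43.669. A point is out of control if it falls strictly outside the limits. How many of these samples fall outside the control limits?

0

All 11 points lie within [43.375, 43.717].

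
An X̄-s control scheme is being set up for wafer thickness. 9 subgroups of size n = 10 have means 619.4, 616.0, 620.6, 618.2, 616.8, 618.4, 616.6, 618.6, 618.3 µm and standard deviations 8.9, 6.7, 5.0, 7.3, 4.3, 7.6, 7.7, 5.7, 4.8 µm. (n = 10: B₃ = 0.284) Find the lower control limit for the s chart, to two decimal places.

1.83

s̄ = (8.9 + 6.7 + 5.0 + 7.3 + 4.3 + 7.6 + 7.7 + 5.7 + 4.8) / 9 = 6.4444
LCL_s = B₃·s̄ = 0.284 × 6.4444 = 1.8302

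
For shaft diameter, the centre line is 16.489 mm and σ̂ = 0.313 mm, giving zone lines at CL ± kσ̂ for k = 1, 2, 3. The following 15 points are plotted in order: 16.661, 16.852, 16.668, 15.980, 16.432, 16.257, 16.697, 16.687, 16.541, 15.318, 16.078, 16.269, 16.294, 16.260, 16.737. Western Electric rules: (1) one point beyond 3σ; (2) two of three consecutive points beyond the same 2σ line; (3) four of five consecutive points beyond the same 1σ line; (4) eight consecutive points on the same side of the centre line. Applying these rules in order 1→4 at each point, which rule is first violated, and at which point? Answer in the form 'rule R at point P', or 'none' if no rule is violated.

Zone of each point (C = within 1σ̂, B = 1σ̂–2σ̂, A = 2σ̂–3σ̂, * = beyond 3σ̂; sign = side of CL): 1:+C, 2:+B, 3:+C, 4:-B, 5:-C, 6:-C, 7:+C, 8:+C, 9:+C, 10:-*, 11:-B, 12:-C, 13:-C, 14:-C, 15:+C
Rule 1 (one point beyond the 3σ limits) is satisfied at point 10.

rule 1 at point 10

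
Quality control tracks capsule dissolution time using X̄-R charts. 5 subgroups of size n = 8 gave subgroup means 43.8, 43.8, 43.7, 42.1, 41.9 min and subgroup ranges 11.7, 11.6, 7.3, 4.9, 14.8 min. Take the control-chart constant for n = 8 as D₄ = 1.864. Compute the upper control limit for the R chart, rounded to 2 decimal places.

R̄ = (11.7 + 11.6 + 7.3 + 4.9 + 14.8) / 5 = 50.3000 / 5 = 10.0600
UCL_R = D₄·R̄ = 1.864 × 10.0600 = 18.7518

18.75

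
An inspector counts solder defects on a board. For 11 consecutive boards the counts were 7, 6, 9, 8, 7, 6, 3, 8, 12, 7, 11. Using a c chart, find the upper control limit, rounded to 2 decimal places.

15.93

c̄ = (7 + 6 + 9 + 8 + 7 + 6 + 3 + 8 + 12 + 7 + 11) / 11 = 84 / 11 = 7.6364
UCL = c̄ + 3√c̄ = 7.6364 + 3 × √7.6364 = 7.6364 + 3 × 2.7634 = 15.9266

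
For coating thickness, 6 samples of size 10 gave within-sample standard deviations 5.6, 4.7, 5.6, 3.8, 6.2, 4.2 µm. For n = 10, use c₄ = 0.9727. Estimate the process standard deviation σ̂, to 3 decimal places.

5.157

s̄ = (5.6 + 4.7 + 5.6 + 3.8 + 6.2 + 4.2) / 6 = 5.0167
σ̂ = s̄ / c₄ = 5.0167 / 0.9727 = 5.1575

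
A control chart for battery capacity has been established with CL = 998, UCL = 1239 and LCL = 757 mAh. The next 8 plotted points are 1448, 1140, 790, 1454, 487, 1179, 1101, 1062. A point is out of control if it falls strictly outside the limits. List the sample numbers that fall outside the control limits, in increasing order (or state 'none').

1, 4, 5

Compare each point to [757, 1239]: sample 1 = 1448 > UCL; sample 4 = 1454 > UCL; sample 5 = 487 < LCL.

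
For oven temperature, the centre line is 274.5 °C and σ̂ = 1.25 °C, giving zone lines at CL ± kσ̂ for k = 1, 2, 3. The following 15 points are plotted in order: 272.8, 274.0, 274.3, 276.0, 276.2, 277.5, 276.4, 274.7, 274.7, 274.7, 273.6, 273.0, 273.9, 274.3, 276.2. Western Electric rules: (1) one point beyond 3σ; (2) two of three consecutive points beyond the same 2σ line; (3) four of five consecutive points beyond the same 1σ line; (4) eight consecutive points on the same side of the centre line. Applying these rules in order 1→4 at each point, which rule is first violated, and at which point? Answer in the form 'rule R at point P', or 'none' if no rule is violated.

Zone of each point (C = within 1σ̂, B = 1σ̂–2σ̂, A = 2σ̂–3σ̂, * = beyond 3σ̂; sign = side of CL): 1:-B, 2:-C, 3:-C, 4:+B, 5:+B, 6:+A, 7:+B, 8:+C, 9:+C, 10:+C, 11:-C, 12:-B, 13:-C, 14:-C, 15:+B
Rule 3 (four of five consecutive points beyond the same 1σ limit) is satisfied at point 7.

rule 3 at point 7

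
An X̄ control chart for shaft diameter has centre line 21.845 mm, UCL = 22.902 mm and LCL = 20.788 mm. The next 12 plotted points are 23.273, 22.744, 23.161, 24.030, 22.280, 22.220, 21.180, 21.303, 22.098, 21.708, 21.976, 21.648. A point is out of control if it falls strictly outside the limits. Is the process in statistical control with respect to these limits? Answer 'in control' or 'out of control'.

out of control

Compare each point to [20.788, 22.902]: sample 1 = 23.273 > UCL; sample 3 = 23.161 > UCL; sample 4 = 24.030 > UCL.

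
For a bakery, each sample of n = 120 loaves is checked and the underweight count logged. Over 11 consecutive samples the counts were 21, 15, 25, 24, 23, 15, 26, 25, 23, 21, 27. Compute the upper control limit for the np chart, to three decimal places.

p̄ = Σdᵢ / (k·n) = 245 / (11 × 120) = 0.18561
UCL = np̄ + 3·√(np̄(1−p̄)) = 22.2727 + 3 × √(22.2727×0.81439) = 22.2727 + 3 × 4.2590 = 35.0496

35.050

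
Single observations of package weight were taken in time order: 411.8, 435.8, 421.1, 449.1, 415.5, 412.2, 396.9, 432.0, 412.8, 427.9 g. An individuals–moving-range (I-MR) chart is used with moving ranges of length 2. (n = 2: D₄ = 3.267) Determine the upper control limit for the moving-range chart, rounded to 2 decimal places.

Moving ranges: 24.0, 14.7, 28.0, 33.6, 3.3, 15.3, 35.1, 19.2, 15.1; M̄R̄ = 188.3000 / 9 = 20.9222
UCL_MR = D₄·M̄R̄ = 3.267 × 20.9222 = 68.3529

68.35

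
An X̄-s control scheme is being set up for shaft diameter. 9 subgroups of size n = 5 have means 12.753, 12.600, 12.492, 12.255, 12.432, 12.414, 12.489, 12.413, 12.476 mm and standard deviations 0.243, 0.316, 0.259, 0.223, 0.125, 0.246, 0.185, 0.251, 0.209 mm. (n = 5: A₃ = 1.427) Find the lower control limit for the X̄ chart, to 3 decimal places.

12.154

X̄̄ = (12.753 + 12.600 + 12.492 + 12.255 + 12.432 + 12.414 + 12.489 + 12.413 + 12.476) / 9 = 12.4804
s̄ = (0.243 + 0.316 + 0.259 + 0.223 + 0.125 + 0.246 + 0.185 + 0.251 + 0.209) / 9 = 0.2286
LCL = X̄̄ − A₃·s̄ = 12.4804 − 1.427 × 0.2286 = 12.1543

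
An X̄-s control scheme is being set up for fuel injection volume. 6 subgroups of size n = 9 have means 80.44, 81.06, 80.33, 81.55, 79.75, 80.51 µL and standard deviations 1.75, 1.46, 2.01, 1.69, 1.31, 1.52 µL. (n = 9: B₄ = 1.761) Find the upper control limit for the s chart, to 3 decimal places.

s̄ = (1.75 + 1.46 + 2.01 + 1.69 + 1.31 + 1.52) / 6 = 1.6233
UCL_s = B₄·s̄ = 1.761 × 1.6233 = 2.8587

2.859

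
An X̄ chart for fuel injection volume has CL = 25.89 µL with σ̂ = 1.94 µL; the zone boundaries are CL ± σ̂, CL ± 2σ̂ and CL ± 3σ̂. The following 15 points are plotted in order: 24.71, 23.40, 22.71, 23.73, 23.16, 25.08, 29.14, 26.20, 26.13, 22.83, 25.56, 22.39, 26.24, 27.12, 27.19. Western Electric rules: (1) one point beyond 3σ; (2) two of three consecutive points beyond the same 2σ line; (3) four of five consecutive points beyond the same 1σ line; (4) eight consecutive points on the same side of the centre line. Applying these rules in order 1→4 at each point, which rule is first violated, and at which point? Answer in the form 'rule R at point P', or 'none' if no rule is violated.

rule 3 at point 5

Zone of each point (C = within 1σ̂, B = 1σ̂–2σ̂, A = 2σ̂–3σ̂, * = beyond 3σ̂; sign = side of CL): 1:-C, 2:-B, 3:-B, 4:-B, 5:-B, 6:-C, 7:+B, 8:+C, 9:+C, 10:-B, 11:-C, 12:-B, 13:+C, 14:+C, 15:+C
Rule 3 (four of five consecutive points beyond the same 1σ limit) is satisfied at point 5.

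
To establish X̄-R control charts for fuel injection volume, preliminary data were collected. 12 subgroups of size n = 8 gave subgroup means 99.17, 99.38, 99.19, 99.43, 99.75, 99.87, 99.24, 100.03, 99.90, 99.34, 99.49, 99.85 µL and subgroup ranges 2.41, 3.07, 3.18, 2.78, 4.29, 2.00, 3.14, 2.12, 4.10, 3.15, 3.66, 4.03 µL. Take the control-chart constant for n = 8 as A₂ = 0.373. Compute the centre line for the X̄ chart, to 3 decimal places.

X̄̄ = (99.17 + 99.38 + 99.19 + 99.43 + 99.75 + 99.87 + 99.24 + 100.03 + 99.90 + 99.34 + 99.49 + 99.85) / 12 = 1194.6400 / 12 = 99.5533
CL = X̄̄ = 99.5533

99.553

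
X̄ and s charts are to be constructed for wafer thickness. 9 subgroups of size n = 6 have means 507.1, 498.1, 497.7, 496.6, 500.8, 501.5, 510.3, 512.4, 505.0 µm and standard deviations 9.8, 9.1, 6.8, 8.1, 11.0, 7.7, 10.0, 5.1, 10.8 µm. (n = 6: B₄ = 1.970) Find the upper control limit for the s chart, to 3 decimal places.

s̄ = (9.8 + 9.1 + 6.8 + 8.1 + 11.0 + 7.7 + 10.0 + 5.1 + 10.8) / 9 = 8.7111
UCL_s = B₄·s̄ = 1.970 × 8.7111 = 17.1609

17.161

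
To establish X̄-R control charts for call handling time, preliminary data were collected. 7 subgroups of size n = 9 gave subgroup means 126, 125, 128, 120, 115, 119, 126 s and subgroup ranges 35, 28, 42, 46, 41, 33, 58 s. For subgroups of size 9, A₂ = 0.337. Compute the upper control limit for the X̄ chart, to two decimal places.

136.34

X̄̄ = (126 + 125 + 128 + 120 + 115 + 119 + 126) / 7 = 859.0000 / 7 = 122.7143
R̄ = (35 + 28 + 42 + 46 + 41 + 33 + 58) / 7 = 283.0000 / 7 = 40.4286
UCL = X̄̄ + A₂·R̄ = 122.7143 + 0.337 × 40.4286 = 136.3387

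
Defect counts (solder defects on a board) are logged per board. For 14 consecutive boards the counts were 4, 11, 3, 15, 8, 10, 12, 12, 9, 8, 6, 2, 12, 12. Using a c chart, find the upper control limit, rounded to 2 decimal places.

c̄ = (4 + 11 + 3 + 15 + 8 + 10 + 12 + 12 + 9 + 8 + 6 + 2 + 12 + 12) / 14 = 124 / 14 = 8.8571
UCL = c̄ + 3√c̄ = 8.8571 + 3 × √8.8571 = 8.8571 + 3 × 2.9761 = 17.7854

17.79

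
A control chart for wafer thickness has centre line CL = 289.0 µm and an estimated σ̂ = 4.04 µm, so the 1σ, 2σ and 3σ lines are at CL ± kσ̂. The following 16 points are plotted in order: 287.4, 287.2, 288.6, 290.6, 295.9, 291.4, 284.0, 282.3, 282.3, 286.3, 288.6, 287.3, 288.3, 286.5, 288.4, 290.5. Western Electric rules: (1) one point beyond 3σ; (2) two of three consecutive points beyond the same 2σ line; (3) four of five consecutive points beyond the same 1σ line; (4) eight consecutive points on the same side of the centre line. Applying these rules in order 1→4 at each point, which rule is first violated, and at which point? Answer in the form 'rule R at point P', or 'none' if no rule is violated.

rule 4 at point 14

Zone of each point (C = within 1σ̂, B = 1σ̂–2σ̂, A = 2σ̂–3σ̂, * = beyond 3σ̂; sign = side of CL): 1:-C, 2:-C, 3:-C, 4:+C, 5:+B, 6:+C, 7:-B, 8:-B, 9:-B, 10:-C, 11:-C, 12:-C, 13:-C, 14:-C, 15:-C, 16:+C
Rule 4 (eight consecutive points on the same side of the centre line) is satisfied at point 14.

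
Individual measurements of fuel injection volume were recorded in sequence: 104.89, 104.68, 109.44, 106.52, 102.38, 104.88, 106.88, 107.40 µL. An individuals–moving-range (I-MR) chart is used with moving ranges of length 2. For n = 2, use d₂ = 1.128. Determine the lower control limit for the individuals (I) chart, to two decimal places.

99.41

X̄ = (104.89 + 104.68 + 109.44 + 106.52 + 102.38 + 104.88 + 106.88 + 107.40) / 8 = 105.8837
Moving ranges: 0.21, 4.76, 2.92, 4.14, 2.50, 2.00, 0.52; M̄R̄ = 17.0500 / 7 = 2.4357
LCL = X̄ − 3·M̄R̄/d₂ = 105.8837 − 3 × 2.4357 / 1.128 = 99.4058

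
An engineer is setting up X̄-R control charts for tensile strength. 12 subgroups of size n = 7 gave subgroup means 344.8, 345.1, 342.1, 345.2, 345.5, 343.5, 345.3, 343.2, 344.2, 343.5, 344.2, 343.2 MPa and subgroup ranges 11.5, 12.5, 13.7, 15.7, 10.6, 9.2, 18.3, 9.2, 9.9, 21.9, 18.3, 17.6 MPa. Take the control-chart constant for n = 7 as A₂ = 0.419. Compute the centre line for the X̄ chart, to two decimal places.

344.15

X̄̄ = (344.8 + 345.1 + 342.1 + 345.2 + 345.5 + 343.5 + 345.3 + 343.2 + 344.2 + 343.5 + 344.2 + 343.2) / 12 = 4129.8000 / 12 = 344.1500
CL = X̄̄ = 344.1500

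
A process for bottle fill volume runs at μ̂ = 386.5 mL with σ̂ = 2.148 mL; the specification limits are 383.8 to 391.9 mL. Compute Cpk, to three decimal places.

0.419

Cpu = (USL − μ̂) / (3σ̂) = (391.9 − 386.5) / (3 × 2.148) = 0.8380; Cpl = (μ̂ − LSL) / (3σ̂) = (386.5 − 383.8) / (3 × 2.148) = 0.4190; Cpk = min(Cpu, Cpl) = 0.4190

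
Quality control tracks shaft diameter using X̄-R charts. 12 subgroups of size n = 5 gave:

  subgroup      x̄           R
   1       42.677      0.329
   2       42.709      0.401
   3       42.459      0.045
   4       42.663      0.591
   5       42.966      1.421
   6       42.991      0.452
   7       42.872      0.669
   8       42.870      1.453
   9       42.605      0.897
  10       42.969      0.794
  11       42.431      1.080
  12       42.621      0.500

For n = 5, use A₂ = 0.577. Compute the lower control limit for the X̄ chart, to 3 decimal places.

X̄̄ = (42.677 + 42.709 + 42.459 + 42.663 + 42.966 + 42.991 + 42.872 + 42.870 + 42.605 + 42.969 + 42.431 + 42.621) / 12 = 512.8330 / 12 = 42.7361
R̄ = (0.329 + 0.401 + 0.045 + 0.591 + 1.421 + 0.452 + 0.669 + 1.453 + 0.897 + 0.794 + 1.080 + 0.500) / 12 = 8.6320 / 12 = 0.7193
LCL = X̄̄ − A₂·R̄ = 42.7361 − 0.577 × 0.7193 = 42.3210

42.321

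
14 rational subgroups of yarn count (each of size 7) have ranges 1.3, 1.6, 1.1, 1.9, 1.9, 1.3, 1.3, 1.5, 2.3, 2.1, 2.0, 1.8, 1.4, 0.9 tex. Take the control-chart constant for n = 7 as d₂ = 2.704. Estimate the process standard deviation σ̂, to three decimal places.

R̄ = (1.3 + 1.6 + 1.1 + 1.9 + 1.9 + 1.3 + 1.3 + 1.5 + 2.3 + 2.1 + 2.0 + 1.8 + 1.4 + 0.9) / 14 = 1.6000
σ̂ = R̄ / d₂ = 1.6000 / 2.704 = 0.5917

0.592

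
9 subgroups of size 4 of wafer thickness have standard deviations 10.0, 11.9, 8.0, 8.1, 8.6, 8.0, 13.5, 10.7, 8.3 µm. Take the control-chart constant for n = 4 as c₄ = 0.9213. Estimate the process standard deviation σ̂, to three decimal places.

10.504

s̄ = (10.0 + 11.9 + 8.0 + 8.1 + 8.6 + 8.0 + 13.5 + 10.7 + 8.3) / 9 = 9.6778
σ̂ = s̄ / c₄ = 9.6778 / 0.9213 = 10.5045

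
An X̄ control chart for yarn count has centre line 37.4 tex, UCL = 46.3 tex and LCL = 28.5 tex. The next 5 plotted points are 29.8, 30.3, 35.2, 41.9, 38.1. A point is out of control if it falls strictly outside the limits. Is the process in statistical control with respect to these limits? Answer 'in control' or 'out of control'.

in control

All 5 points lie within [28.5, 46.3].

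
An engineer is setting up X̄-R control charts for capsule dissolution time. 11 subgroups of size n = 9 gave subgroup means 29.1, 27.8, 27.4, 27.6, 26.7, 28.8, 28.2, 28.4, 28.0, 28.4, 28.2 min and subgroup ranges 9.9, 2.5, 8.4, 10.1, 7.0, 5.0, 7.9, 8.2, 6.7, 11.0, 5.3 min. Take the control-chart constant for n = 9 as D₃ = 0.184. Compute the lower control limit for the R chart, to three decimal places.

R̄ = (9.9 + 2.5 + 8.4 + 10.1 + 7.0 + 5.0 + 7.9 + 8.2 + 6.7 + 11.0 + 5.3) / 11 = 82.0000 / 11 = 7.4545
LCL_R = D₃·R̄ = 0.184 × 7.4545 = 1.3716

1.372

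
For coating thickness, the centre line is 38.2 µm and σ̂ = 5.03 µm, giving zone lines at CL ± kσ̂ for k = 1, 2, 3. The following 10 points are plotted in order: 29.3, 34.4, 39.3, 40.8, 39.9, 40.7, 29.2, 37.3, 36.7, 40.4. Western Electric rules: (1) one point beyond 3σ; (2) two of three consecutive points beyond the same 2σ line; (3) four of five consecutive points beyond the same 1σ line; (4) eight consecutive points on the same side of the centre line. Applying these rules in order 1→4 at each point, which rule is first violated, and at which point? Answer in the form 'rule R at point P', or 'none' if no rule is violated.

none

Zone of each point (C = within 1σ̂, B = 1σ̂–2σ̂, A = 2σ̂–3σ̂, * = beyond 3σ̂; sign = side of CL): 1:-B, 2:-C, 3:+C, 4:+C, 5:+C, 6:+C, 7:-B, 8:-C, 9:-C, 10:+C
No rule fires across all 10 points.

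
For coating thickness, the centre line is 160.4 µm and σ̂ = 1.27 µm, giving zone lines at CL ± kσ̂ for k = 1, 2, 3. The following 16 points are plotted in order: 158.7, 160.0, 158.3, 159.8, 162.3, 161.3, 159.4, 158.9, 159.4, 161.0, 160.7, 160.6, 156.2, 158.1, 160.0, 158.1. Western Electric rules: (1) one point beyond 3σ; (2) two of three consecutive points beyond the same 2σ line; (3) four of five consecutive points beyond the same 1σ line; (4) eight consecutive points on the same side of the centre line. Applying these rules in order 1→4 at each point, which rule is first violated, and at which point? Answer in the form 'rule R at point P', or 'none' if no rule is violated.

rule 1 at point 13

Zone of each point (C = within 1σ̂, B = 1σ̂–2σ̂, A = 2σ̂–3σ̂, * = beyond 3σ̂; sign = side of CL): 1:-B, 2:-C, 3:-B, 4:-C, 5:+B, 6:+C, 7:-C, 8:-B, 9:-C, 10:+C, 11:+C, 12:+C, 13:-*, 14:-B, 15:-C, 16:-B
Rule 1 (one point beyond the 3σ limits) is satisfied at point 13.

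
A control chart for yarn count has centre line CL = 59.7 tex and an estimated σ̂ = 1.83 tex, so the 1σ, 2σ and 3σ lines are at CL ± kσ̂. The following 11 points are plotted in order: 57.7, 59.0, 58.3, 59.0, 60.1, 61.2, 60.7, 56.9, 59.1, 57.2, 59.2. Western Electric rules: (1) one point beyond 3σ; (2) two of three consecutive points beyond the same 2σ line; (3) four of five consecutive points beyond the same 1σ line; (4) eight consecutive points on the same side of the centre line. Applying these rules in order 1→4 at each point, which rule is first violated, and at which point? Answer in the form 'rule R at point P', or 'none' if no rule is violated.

none

Zone of each point (C = within 1σ̂, B = 1σ̂–2σ̂, A = 2σ̂–3σ̂, * = beyond 3σ̂; sign = side of CL): 1:-B, 2:-C, 3:-C, 4:-C, 5:+C, 6:+C, 7:+C, 8:-B, 9:-C, 10:-B, 11:-C
No rule fires across all 11 points.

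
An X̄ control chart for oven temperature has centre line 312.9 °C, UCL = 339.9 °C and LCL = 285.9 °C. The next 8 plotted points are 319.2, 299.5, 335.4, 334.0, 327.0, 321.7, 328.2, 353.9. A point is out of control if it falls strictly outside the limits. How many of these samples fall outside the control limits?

Compare each point to [285.9, 339.9]: sample 8 = 353.9 > UCL.

1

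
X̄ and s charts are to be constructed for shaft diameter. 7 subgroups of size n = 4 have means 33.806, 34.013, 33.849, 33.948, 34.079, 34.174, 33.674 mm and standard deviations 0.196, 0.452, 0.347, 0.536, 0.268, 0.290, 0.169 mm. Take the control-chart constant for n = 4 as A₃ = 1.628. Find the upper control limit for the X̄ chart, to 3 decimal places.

34.460

X̄̄ = (33.806 + 34.013 + 33.849 + 33.948 + 34.079 + 34.174 + 33.674) / 7 = 33.9347
s̄ = (0.196 + 0.452 + 0.347 + 0.536 + 0.268 + 0.290 + 0.169) / 7 = 0.3226
UCL = X̄̄ + A₃·s̄ = 33.9347 + 1.628 × 0.3226 = 34.4599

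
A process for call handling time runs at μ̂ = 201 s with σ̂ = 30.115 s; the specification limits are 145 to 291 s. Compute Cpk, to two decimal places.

Cpu = (USL − μ̂) / (3σ̂) = (291 − 201) / (3 × 30.115) = 0.9962; Cpl = (μ̂ − LSL) / (3σ̂) = (201 − 145) / (3 × 30.115) = 0.6198; Cpk = min(Cpu, Cpl) = 0.6198

0.62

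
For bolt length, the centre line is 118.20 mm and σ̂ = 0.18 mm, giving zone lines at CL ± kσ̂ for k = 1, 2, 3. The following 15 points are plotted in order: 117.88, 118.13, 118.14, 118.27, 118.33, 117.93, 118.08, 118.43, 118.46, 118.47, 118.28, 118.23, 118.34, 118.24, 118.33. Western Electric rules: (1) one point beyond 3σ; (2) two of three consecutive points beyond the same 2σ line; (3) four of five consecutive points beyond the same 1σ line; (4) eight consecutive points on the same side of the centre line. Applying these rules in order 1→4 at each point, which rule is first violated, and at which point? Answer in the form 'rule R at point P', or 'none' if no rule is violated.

Zone of each point (C = within 1σ̂, B = 1σ̂–2σ̂, A = 2σ̂–3σ̂, * = beyond 3σ̂; sign = side of CL): 1:-B, 2:-C, 3:-C, 4:+C, 5:+C, 6:-B, 7:-C, 8:+B, 9:+B, 10:+B, 11:+C, 12:+C, 13:+C, 14:+C, 15:+C
Rule 4 (eight consecutive points on the same side of the centre line) is satisfied at point 15.

rule 4 at point 15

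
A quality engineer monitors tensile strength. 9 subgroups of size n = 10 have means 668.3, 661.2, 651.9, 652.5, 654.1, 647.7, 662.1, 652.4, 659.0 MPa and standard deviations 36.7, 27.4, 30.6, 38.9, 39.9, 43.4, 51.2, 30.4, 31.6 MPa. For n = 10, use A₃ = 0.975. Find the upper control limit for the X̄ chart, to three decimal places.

692.339

X̄̄ = (668.3 + 661.2 + 651.9 + 652.5 + 654.1 + 647.7 + 662.1 + 652.4 + 659.0) / 9 = 656.5778
s̄ = (36.7 + 27.4 + 30.6 + 38.9 + 39.9 + 43.4 + 51.2 + 30.4 + 31.6) / 9 = 36.6778
UCL = X̄̄ + A₃·s̄ = 656.5778 + 0.975 × 36.6778 = 692.3386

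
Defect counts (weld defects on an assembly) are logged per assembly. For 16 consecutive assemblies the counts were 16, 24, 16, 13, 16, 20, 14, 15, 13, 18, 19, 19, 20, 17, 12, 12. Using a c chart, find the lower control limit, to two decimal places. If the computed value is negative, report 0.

4.31

c̄ = (16 + 24 + 16 + 13 + 16 + 20 + 14 + 15 + 13 + 18 + 19 + 19 + 20 + 17 + 12 + 12) / 16 = 264 / 16 = 16.5000
LCL = c̄ − 3√c̄ = 16.5000 − 3 × 4.0620 = 4.3139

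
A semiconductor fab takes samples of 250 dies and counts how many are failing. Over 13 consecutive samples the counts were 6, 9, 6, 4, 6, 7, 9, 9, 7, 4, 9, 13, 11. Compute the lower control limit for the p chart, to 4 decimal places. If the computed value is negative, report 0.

0.0000

p̄ = Σdᵢ / (k·n) = 100 / (13 × 250) = 0.03077
LCL = p̄ − 3·√(p̄(1−p̄)/n) = 0.03077 − 3 × 0.01092 = -0.00200 → 0 (negative, so LCL = 0)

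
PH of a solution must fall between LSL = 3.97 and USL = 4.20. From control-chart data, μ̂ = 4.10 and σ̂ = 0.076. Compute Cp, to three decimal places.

0.504

Cp = (USL − LSL) / (6σ̂) = (4.20 − 3.97) / (6 × 0.076) = 0.2300 / 0.4560 = 0.5044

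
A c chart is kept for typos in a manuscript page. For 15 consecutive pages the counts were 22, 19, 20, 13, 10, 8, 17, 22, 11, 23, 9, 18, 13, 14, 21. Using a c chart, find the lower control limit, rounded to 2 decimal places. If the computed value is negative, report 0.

4.00

c̄ = (22 + 19 + 20 + 13 + 10 + 8 + 17 + 22 + 11 + 23 + 9 + 18 + 13 + 14 + 21) / 15 = 240 / 15 = 16.0000
LCL = c̄ − 3√c̄ = 16.0000 − 3 × 4.0000 = 4.0000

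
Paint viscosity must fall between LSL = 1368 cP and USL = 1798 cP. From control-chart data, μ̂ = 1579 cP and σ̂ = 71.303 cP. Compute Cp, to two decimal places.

Cp = (USL − LSL) / (6σ̂) = (1798 − 1368) / (6 × 71.303) = 430.0000 / 427.8180 = 1.0051

1.01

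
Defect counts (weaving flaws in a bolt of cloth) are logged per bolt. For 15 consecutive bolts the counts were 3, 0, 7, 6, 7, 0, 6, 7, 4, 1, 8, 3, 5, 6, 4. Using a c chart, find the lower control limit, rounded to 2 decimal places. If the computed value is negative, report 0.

0.00

c̄ = (3 + 0 + 7 + 6 + 7 + 0 + 6 + 7 + 4 + 1 + 8 + 3 + 5 + 6 + 4) / 15 = 67 / 15 = 4.4667
LCL = c̄ − 3√c̄ = 4.4667 − 3 × 2.1134 = -1.8737 → 0 (cannot be negative)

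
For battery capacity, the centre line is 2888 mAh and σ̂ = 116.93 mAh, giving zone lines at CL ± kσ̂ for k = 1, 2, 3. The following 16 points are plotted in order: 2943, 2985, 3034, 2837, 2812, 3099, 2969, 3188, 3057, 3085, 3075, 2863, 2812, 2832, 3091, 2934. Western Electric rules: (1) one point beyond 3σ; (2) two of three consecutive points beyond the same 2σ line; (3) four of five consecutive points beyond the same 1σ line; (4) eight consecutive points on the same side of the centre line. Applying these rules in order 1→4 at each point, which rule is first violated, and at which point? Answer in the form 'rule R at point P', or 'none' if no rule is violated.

rule 3 at point 10

Zone of each point (C = within 1σ̂, B = 1σ̂–2σ̂, A = 2σ̂–3σ̂, * = beyond 3σ̂; sign = side of CL): 1:+C, 2:+C, 3:+B, 4:-C, 5:-C, 6:+B, 7:+C, 8:+A, 9:+B, 10:+B, 11:+B, 12:-C, 13:-C, 14:-C, 15:+B, 16:+C
Rule 3 (four of five consecutive points beyond the same 1σ limit) is satisfied at point 10.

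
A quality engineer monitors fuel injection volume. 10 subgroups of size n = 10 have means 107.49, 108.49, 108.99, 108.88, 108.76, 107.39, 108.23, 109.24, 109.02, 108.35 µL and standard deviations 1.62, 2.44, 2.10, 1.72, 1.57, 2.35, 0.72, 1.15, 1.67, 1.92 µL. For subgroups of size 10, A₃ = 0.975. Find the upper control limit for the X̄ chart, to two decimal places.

110.17

X̄̄ = (107.49 + 108.49 + 108.99 + 108.88 + 108.76 + 107.39 + 108.23 + 109.24 + 109.02 + 108.35) / 10 = 108.4840
s̄ = (1.62 + 2.44 + 2.10 + 1.72 + 1.57 + 2.35 + 0.72 + 1.15 + 1.67 + 1.92) / 10 = 1.7260
UCL = X̄̄ + A₃·s̄ = 108.4840 + 0.975 × 1.7260 = 110.1668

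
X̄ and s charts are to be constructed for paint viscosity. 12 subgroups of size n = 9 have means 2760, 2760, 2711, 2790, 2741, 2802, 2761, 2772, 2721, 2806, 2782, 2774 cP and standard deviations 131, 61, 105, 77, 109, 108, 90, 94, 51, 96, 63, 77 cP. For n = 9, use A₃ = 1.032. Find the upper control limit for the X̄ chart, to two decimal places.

2856.33

X̄̄ = (2760 + 2760 + 2711 + 2790 + 2741 + 2802 + 2761 + 2772 + 2721 + 2806 + 2782 + 2774) / 12 = 2765.0000
s̄ = (131 + 61 + 105 + 77 + 109 + 108 + 90 + 94 + 51 + 96 + 63 + 77) / 12 = 88.5000
UCL = X̄̄ + A₃·s̄ = 2765.0000 + 1.032 × 88.5000 = 2856.3320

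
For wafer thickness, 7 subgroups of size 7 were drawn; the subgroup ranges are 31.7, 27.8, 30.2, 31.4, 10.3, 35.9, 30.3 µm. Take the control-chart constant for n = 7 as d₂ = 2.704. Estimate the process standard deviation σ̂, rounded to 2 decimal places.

R̄ = (31.7 + 27.8 + 30.2 + 31.4 + 10.3 + 35.9 + 30.3) / 7 = 28.2286
σ̂ = R̄ / d₂ = 28.2286 / 2.704 = 10.4396

10.44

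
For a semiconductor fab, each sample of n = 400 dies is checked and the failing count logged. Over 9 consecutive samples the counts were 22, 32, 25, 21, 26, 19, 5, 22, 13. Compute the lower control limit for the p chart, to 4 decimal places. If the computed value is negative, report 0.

0.0183

p̄ = Σdᵢ / (k·n) = 185 / (9 × 400) = 0.05139
LCL = p̄ − 3·√(p̄(1−p̄)/n) = 0.05139 − 3 × 0.01104 = 0.01827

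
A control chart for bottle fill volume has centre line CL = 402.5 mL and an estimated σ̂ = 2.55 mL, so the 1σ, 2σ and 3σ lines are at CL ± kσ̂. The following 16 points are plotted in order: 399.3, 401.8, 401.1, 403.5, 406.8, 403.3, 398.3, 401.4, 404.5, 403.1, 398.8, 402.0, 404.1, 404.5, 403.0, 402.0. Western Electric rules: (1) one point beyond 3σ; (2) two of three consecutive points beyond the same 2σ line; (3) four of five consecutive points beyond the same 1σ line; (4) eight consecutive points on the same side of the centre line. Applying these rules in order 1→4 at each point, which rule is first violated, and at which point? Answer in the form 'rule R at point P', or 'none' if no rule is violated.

none

Zone of each point (C = within 1σ̂, B = 1σ̂–2σ̂, A = 2σ̂–3σ̂, * = beyond 3σ̂; sign = side of CL): 1:-B, 2:-C, 3:-C, 4:+C, 5:+B, 6:+C, 7:-B, 8:-C, 9:+C, 10:+C, 11:-B, 12:-C, 13:+C, 14:+C, 15:+C, 16:-C
No rule fires across all 16 points.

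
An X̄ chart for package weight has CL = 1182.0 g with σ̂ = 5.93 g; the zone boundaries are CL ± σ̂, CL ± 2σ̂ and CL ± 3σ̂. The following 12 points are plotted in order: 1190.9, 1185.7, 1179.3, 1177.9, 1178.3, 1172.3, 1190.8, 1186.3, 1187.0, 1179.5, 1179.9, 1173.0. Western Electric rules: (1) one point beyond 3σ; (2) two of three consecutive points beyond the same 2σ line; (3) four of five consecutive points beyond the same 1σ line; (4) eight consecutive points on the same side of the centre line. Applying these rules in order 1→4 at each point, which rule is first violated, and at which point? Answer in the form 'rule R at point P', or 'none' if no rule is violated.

Zone of each point (C = within 1σ̂, B = 1σ̂–2σ̂, A = 2σ̂–3σ̂, * = beyond 3σ̂; sign = side of CL): 1:+B, 2:+C, 3:-C, 4:-C, 5:-C, 6:-B, 7:+B, 8:+C, 9:+C, 10:-C, 11:-C, 12:-B
No rule fires across all 12 points.

none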